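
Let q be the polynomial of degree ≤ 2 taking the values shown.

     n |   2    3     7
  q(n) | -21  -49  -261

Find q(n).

Using the Lagrange interpolation formula with nodes 2, 3, 7:
  L_0(n) = (n - 3)(n - 7) / 5
  L_1(n) = (n - 2)(n - 7) / -4
  L_2(n) = (n - 2)(n - 3) / 20
Then q(n) = -21·L_0(n) - 49·L_1(n) - 261·L_2(n).
Expanding and collecting terms gives q(n) = -5n² - 3n + 5.
Check: q(3) = -49. ✓

q(n) = -5n^2 - 3n + 5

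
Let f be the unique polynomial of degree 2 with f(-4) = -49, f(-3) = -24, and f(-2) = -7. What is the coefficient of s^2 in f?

-4

Write f(s) = as^2 + bs + c. Substituting each data point gives a linear system:
  16a - 4b + c = -49
  9a - 3b + c = -24
  4a - 2b + c = -7
Solving the system yields a = -4, b = -3, c = 3.
So f(s) = -4s^2 - 3s + 3.
The leading coefficient is -4.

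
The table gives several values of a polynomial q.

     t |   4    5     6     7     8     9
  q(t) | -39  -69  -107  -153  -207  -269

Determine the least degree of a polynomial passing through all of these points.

Forward differences of the values at t = 4, 5, 6, 7, 8, 9:
  q  : -39  -69  -107  -153  -207  -269
  Δ  : -30  -38  -46  -54  -62
  Δ^2: -8  -8  -8  -8
  Δ^3: 0  0  0
  Δ^4: 0  0
  Δ^5: 0
The second differences are constant (-8) and nonzero, while all higher differences vanish, so the minimal degree is 2.

2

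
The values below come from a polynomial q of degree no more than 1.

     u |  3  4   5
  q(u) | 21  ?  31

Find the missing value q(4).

26

On equispaced nodes a degree-1 polynomial has vanishing second forward difference, so
  q(3) - 2·q(4) + q(5) = 0.
Substituting the known values and solving for q(4):
  -2·q(4) = -52
  q(4) = 26.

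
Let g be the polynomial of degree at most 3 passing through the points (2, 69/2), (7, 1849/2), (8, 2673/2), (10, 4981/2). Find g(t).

Using the Lagrange interpolation formula with nodes 2, 7, 8, 10:
  L_0(t) = (t - 7)(t - 8)(t - 10) / -240
  L_1(t) = (t - 2)(t - 8)(t - 10) / 15
  L_2(t) = (t - 2)(t - 7)(t - 10) / -12
  L_3(t) = (t - 2)(t - 7)(t - 8) / 48
Then g(t) = 69/2·L_0(t) + 1849/2·L_1(t) + 2673/2·L_2(t) + 4981/2·L_3(t).
Expanding and collecting terms gives g(t) = 2t^3 + 5t^2 - t + 1/2.
Check: g(7) = 1849/2. ✓

g(t) = 2t^3 + 5t^2 - t + 1/2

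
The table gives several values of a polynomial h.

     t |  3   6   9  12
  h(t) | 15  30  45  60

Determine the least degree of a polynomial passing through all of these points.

1

Forward differences of the values at t = 3, 6, 9, 12:
  h  : 15  30  45  60
  Δ  : 15  15  15
  Δ^2: 0  0
  Δ^3: 0
The first differences are constant (15) and nonzero, while all higher differences vanish, so the minimal degree is 1.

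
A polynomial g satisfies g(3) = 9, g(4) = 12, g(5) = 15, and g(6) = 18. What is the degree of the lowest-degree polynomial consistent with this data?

Forward differences of the values at u = 3, 4, 5, 6:
  g  : 9  12  15  18
  Δ  : 3  3  3
  Δ^2: 0  0
  Δ^3: 0
The first differences are constant (3) and nonzero, while all higher differences vanish, so the minimal degree is 1.

1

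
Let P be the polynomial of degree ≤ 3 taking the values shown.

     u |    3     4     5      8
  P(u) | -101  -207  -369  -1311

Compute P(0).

Using the Lagrange interpolation formula with nodes 3, 4, 5, 8:
  L_0(u) = (u - 4)(u - 5)(u - 8) / -10
  L_1(u) = (u - 3)(u - 5)(u - 8) / 4
  L_2(u) = (u - 3)(u - 4)(u - 8) / -6
  L_3(u) = (u - 3)(u - 4)(u - 5) / 60
Then P(u) = -101·L_0(u) - 207·L_1(u) - 369·L_2(u) - 1311·L_3(u).
Expanding and collecting terms gives P(u) = -2u³ - 4u² - 4u + 1.
Evaluating at u = 0: P(0) = 1.

1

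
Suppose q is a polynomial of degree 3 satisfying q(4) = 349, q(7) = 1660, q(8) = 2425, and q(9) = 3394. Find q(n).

q(n) = 4n^3 + 6n^2 - n + 1

Write q(n) = an^3 + bn^2 + cn + d. Substituting each data point gives a linear system:
  64a + 16b + 4c + d = 349
  343a + 49b + 7c + d = 1660
  512a + 64b + 8c + d = 2425
  729a + 81b + 9c + d = 3394
Solving the system yields a = 4, b = 6, c = -1, d = 1.
So q(n) = 4n^3 + 6n^2 - n + 1.
Check: q(9) = 3394. ✓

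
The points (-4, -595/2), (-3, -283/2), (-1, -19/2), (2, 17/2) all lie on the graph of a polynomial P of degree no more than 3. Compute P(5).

485/2

Using the Lagrange interpolation formula with nodes -4, -3, -1, 2:
  L_0(n) = (n + 3)(n + 1)(n - 2) / -18
  L_1(n) = (n + 4)(n + 1)(n - 2) / 10
  L_2(n) = (n + 4)(n + 3)(n - 2) / -18
  L_3(n) = (n + 4)(n + 3)(n + 1) / 90
Then P(n) = -595/2·L_0(n) - 283/2·L_1(n) - 19/2·L_2(n) + 17/2·L_3(n).
Expanding and collecting terms gives P(n) = 3n^3 - 6n^2 + 3n + 5/2.
Evaluating at n = 5: P(5) = 485/2.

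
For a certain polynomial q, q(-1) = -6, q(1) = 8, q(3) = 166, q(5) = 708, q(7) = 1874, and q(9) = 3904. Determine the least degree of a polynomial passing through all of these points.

Forward differences of the values at t = -1, 1, 3, 5, 7, 9:
  q  : -6  8  166  708  1874  3904
  Δ  : 14  158  542  1166  2030
  Δ^2: 144  384  624  864
  Δ^3: 240  240  240
  Δ^4: 0  0
  Δ^5: 0
The third differences are constant (240) and nonzero, while all higher differences vanish, so the minimal degree is 3.

3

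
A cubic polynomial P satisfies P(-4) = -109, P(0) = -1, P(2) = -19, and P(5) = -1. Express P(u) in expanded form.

Write P(u) = au^3 + bu^2 + cu + d. Substituting each data point gives a linear system:
  -64a + 16b - 4c + d = -109
  d = -1
  8a + 4b + 2c + d = -19
  125a + 25b + 5c + d = -1
Solving the system yields a = 1, b = -4, c = -5, d = -1.
So P(u) = u^3 - 4u^2 - 5u - 1.
Check: P(2) = -19. ✓

P(u) = u^3 - 4u^2 - 5u - 1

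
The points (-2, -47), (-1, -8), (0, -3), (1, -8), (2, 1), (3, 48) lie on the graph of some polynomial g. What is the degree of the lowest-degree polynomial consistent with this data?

Forward differences of the values at x = -2, -1, 0, 1, 2, 3:
  g  : -47  -8  -3  -8  1  48
  Δ  : 39  5  -5  9  47
  Δ^2: -34  -10  14  38
  Δ^3: 24  24  24
  Δ^4: 0  0
  Δ^5: 0
The third differences are constant (24) and nonzero, while all higher differences vanish, so the minimal degree is 3.

3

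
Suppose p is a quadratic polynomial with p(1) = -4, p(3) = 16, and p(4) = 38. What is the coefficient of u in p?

-6

Write p(u) = au^2 + bu + c. Substituting each data point gives a linear system:
  a + b + c = -4
  9a + 3b + c = 16
  16a + 4b + c = 38
Solving the system yields a = 4, b = -6, c = -2.
So p(u) = 4u² - 6u - 2.
The coefficient of u is -6.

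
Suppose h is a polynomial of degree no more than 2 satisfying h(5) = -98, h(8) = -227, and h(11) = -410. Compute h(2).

-23

Write h(x) = ax^2 + bx + c. Substituting each data point gives a linear system:
  25a + 5b + c = -98
  64a + 8b + c = -227
  121a + 11b + c = -410
Solving the system yields a = -3, b = -4, c = -3.
So h(x) = -3x^2 - 4x - 3.
Then h(2) = -23.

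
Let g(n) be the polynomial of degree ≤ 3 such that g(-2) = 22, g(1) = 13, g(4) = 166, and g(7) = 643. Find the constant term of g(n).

Write g(n) = an^3 + bn^2 + cn + d. Substituting each data point gives a linear system:
  -8a + 4b - 2c + d = 22
  a + b + c + d = 13
  64a + 16b + 4c + d = 166
  343a + 49b + 7c + d = 643
Solving the system yields a = 1, b = 6, c = 0, d = 6.
So g(n) = n^3 + 6n^2 + 6.
The constant term is 6.

6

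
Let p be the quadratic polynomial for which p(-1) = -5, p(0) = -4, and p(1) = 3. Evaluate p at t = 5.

91

Using the Lagrange interpolation formula with nodes -1, 0, 1:
  L_0(t) = t(t - 1) / 2
  L_1(t) = (t + 1)(t - 1) / -1
  L_2(t) = (t + 1)t / 2
Then p(t) = -5·L_0(t) - 4·L_1(t) + 3·L_2(t).
Expanding and collecting terms gives p(t) = 3t^2 + 4t - 4.
Evaluating at t = 5: p(5) = 91.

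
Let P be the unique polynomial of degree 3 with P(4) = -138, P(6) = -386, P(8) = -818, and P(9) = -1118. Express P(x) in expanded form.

Using the Lagrange interpolation formula with nodes 4, 6, 8, 9:
  L_0(x) = (x - 6)(x - 8)(x - 9) / -40
  L_1(x) = (x - 4)(x - 8)(x - 9) / 12
  L_2(x) = (x - 4)(x - 6)(x - 9) / -8
  L_3(x) = (x - 4)(x - 6)(x - 8) / 15
Then P(x) = -138·L_0(x) - 386·L_1(x) - 818·L_2(x) - 1118·L_3(x).
Expanding and collecting terms gives P(x) = -x³ - 5x² + 2x - 2.
Check: P(6) = -386. ✓

P(x) = -x^3 - 5x^2 + 2x - 2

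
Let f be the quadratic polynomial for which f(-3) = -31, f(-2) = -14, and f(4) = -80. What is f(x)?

Using the Lagrange interpolation formula with nodes -3, -2, 4:
  L_0(x) = (x + 2)(x - 4) / 7
  L_1(x) = (x + 3)(x - 4) / -6
  L_2(x) = (x + 3)(x + 2) / 42
Then f(x) = -31·L_0(x) - 14·L_1(x) - 80·L_2(x).
Expanding and collecting terms gives f(x) = -4x² - 3x - 4.
Check: f(-2) = -14. ✓

f(x) = -4x^2 - 3x - 4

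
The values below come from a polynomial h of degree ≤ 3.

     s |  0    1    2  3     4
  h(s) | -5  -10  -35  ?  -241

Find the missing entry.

-104

The 4 known points determine the degree-3 polynomial uniquely.
Write h(s) = as^3 + bs^2 + cs + d. Substituting each data point gives a linear system:
  d = -5
  a + b + c + d = -10
  8a + 4b + 2c + d = -35
  64a + 16b + 4c + d = -241
Solving the system yields a = -4, b = 2, c = -3, d = -5.
So h(s) = -4s³ + 2s² - 3s - 5.
Then h(3) = -104.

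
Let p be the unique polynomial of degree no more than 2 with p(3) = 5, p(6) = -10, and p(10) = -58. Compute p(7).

-19

Write p(t) = at^2 + bt + c. Substituting each data point gives a linear system:
  9a + 3b + c = 5
  36a + 6b + c = -10
  100a + 10b + c = -58
Solving the system yields a = -1, b = 4, c = 2.
So p(t) = -t² + 4t + 2.
Then p(7) = -19.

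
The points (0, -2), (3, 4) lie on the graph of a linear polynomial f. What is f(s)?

f(s) = 2s - 2

Using the Lagrange interpolation formula with nodes 0, 3:
  L_0(s) = (s - 3) / -3
  L_1(s) = s / 3
Then f(s) = -2·L_0(s) + 4·L_1(s).
Expanding and collecting terms gives f(s) = 2s - 2.
Check: f(0) = -2. ✓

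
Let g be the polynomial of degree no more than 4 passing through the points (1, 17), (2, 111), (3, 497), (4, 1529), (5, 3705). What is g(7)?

Forward differences of the values at t = 1, 2, 3, 4, 5:
  g  : 17  111  497  1529  3705
  Δ  : 94  386  1032  2176
  Δ^2: 292  646  1144
  Δ^3: 354  498
  Δ^4: 144
The fourth differences are constant, confirming degree 4.
Interpolating (Newton forward form) and evaluating at t = 7 gives g(7) = 14201.

14201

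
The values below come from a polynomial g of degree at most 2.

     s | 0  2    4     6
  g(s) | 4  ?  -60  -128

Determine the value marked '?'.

-16

On equispaced nodes a degree-2 polynomial has vanishing third forward difference, so
  - g(0) + 3·g(2) - 3·g(4) + g(6) = 0.
Substituting the known values and solving for g(2):
  3·g(2) = -48
  g(2) = -16.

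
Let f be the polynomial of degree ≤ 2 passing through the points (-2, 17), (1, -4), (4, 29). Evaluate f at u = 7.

116

Write f(u) = au^2 + bu + c. Substituting each data point gives a linear system:
  4a - 2b + c = 17
  a + b + c = -4
  16a + 4b + c = 29
Solving the system yields a = 3, b = -4, c = -3.
So f(u) = 3u^2 - 4u - 3.
Then f(7) = 116.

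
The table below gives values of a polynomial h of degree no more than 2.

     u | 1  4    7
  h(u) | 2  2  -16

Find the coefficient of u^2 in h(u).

-1

Write h(u) = au^2 + bu + c. Substituting each data point gives a linear system:
  a + b + c = 2
  16a + 4b + c = 2
  49a + 7b + c = -16
Solving the system yields a = -1, b = 5, c = -2.
So h(u) = -u^2 + 5u - 2.
The leading coefficient is -1.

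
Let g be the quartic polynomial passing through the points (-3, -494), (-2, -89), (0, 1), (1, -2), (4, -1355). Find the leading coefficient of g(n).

-6

Write g(n) = an^4 + bn^3 + cn^2 + dn + e. Substituting each data point gives a linear system:
  81a - 27b + 9c - 3d + e = -494
  16a - 8b + 4c - 2d + e = -89
  e = 1
  a + b + c + d + e = -2
  256a + 64b + 16c + 4d + e = -1355
Solving the system yields a = -6, b = 2, c = 4, d = -3, e = 1.
So g(n) = -6n^4 + 2n^3 + 4n^2 - 3n + 1.
The leading coefficient is -6.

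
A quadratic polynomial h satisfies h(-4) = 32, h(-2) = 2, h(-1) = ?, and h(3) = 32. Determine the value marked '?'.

The 3 known points determine the degree-2 polynomial uniquely.
Write h(u) = au^2 + bu + c. Substituting each data point gives a linear system:
  16a - 4b + c = 32
  4a - 2b + c = 2
  9a + 3b + c = 32
Solving the system yields a = 3, b = 3, c = -4.
So h(u) = 3u^2 + 3u - 4.
Then h(-1) = -4.

-4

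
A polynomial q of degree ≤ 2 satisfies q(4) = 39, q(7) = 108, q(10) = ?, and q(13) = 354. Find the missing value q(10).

213

The 3 known points determine the degree-2 polynomial uniquely.
Write q(x) = ax^2 + bx + c. Substituting each data point gives a linear system:
  16a + 4b + c = 39
  49a + 7b + c = 108
  169a + 13b + c = 354
Solving the system yields a = 2, b = 1, c = 3.
So q(x) = 2x^2 + x + 3.
Then q(10) = 213.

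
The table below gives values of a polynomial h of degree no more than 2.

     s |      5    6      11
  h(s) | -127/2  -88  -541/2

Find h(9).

Using the Lagrange interpolation formula with nodes 5, 6, 11:
  L_0(s) = (s - 6)(s - 11) / 6
  L_1(s) = (s - 5)(s - 11) / -5
  L_2(s) = (s - 5)(s - 6) / 30
Then h(s) = -127/2·L_0(s) - 88·L_1(s) - 541/2·L_2(s).
Expanding and collecting terms gives h(s) = -2s² - (5/2)s - 1.
Evaluating at s = 9: h(9) = -371/2.

-371/2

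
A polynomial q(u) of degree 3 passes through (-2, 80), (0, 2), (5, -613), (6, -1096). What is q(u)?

q(u) = -6u^3 + 6u^2 - 3u + 2

Write q(u) = au^3 + bu^2 + cu + d. Substituting each data point gives a linear system:
  -8a + 4b - 2c + d = 80
  d = 2
  125a + 25b + 5c + d = -613
  216a + 36b + 6c + d = -1096
Solving the system yields a = -6, b = 6, c = -3, d = 2.
So q(u) = -6u³ + 6u² - 3u + 2.
Check: q(-2) = 80. ✓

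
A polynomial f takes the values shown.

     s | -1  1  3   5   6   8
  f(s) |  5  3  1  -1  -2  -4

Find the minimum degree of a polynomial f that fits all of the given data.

1

Divided differences on the nodes -1, 1, 3, 5, 6, 8:
  order 0: 5  3  1  -1  -2  -4
  order 1: -1  -1  -1  -1  -1
  order 2: 0  0  0  0
  order 3: 0  0  0
  order 4: 0  0
  order 5: 0
The order-1 divided differences are all -1 (nonzero) and every higher order vanishes, so the data lies on a polynomial of degree exactly 1.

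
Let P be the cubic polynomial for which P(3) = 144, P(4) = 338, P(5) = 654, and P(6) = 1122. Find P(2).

42

Using the Lagrange interpolation formula with nodes 3, 4, 5, 6:
  L_0(n) = (n - 4)(n - 5)(n - 6) / -6
  L_1(n) = (n - 3)(n - 5)(n - 6) / 2
  L_2(n) = (n - 3)(n - 4)(n - 6) / -2
  L_3(n) = (n - 3)(n - 4)(n - 5) / 6
Then P(n) = 144·L_0(n) + 338·L_1(n) + 654·L_2(n) + 1122·L_3(n).
Expanding and collecting terms gives P(n) = 5n^3 + n^2 + 2n - 6.
Evaluating at n = 2: P(2) = 42.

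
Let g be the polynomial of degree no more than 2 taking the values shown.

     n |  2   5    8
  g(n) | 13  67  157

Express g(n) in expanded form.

g(n) = 2n^2 + 4n - 3

Using the Lagrange interpolation formula with nodes 2, 5, 8:
  L_0(n) = (n - 5)(n - 8) / 18
  L_1(n) = (n - 2)(n - 8) / -9
  L_2(n) = (n - 2)(n - 5) / 18
Then g(n) = 13·L_0(n) + 67·L_1(n) + 157·L_2(n).
Expanding and collecting terms gives g(n) = 2n² + 4n - 3.
Check: g(5) = 67. ✓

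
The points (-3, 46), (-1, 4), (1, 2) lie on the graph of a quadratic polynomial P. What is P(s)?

P(s) = 5s^2 - s - 2

Using the Lagrange interpolation formula with nodes -3, -1, 1:
  L_0(s) = (s + 1)(s - 1) / 8
  L_1(s) = (s + 3)(s - 1) / -4
  L_2(s) = (s + 3)(s + 1) / 8
Then P(s) = 46·L_0(s) + 4·L_1(s) + 2·L_2(s).
Expanding and collecting terms gives P(s) = 5s² - s - 2.
Check: P(1) = 2. ✓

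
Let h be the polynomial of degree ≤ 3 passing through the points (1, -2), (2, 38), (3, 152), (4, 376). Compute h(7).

2068

Write h(x) = ax^3 + bx^2 + cx + d. Substituting each data point gives a linear system:
  a + b + c + d = -2
  8a + 4b + 2c + d = 38
  27a + 9b + 3c + d = 152
  64a + 16b + 4c + d = 376
Solving the system yields a = 6, b = 1, c = -5, d = -4.
So h(x) = 6x³ + x² - 5x - 4.
Then h(7) = 2068.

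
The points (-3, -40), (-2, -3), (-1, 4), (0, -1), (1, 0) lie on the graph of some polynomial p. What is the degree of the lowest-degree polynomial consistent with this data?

3

Forward differences of the values at u = -3, -2, -1, 0, 1:
  p  : -40  -3  4  -1  0
  Δ  : 37  7  -5  1
  Δ^2: -30  -12  6
  Δ^3: 18  18
  Δ^4: 0
The third differences are constant (18) and nonzero, while all higher differences vanish, so the minimal degree is 3.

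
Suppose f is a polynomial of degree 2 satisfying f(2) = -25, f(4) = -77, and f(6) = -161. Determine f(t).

f(t) = -4t^2 - 2t - 5

Using the Lagrange interpolation formula with nodes 2, 4, 6:
  L_0(t) = (t - 4)(t - 6) / 8
  L_1(t) = (t - 2)(t - 6) / -4
  L_2(t) = (t - 2)(t - 4) / 8
Then f(t) = -25·L_0(t) - 77·L_1(t) - 161·L_2(t).
Expanding and collecting terms gives f(t) = -4t^2 - 2t - 5.
Check: f(4) = -77. ✓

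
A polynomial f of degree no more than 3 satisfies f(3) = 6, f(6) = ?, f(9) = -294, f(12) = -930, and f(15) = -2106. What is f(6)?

-36

The 4 known points determine the degree-3 polynomial uniquely.
Write f(t) = at^3 + bt^2 + ct + d. Substituting each data point gives a linear system:
  27a + 9b + 3c + d = 6
  729a + 81b + 9c + d = -294
  1728a + 144b + 12c + d = -930
  3375a + 225b + 15c + d = -2106
Solving the system yields a = -1, b = 6, c = -5, d = -6.
So f(t) = -t^3 + 6t^2 - 5t - 6.
Then f(6) = -36.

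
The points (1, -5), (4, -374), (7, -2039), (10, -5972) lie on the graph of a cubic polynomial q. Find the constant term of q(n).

-2

Write q(n) = an^3 + bn^2 + cn + d. Substituting each data point gives a linear system:
  a + b + c + d = -5
  64a + 16b + 4c + d = -374
  343a + 49b + 7c + d = -2039
  1000a + 100b + 10c + d = -5972
Solving the system yields a = -6, b = 0, c = 3, d = -2.
So q(n) = -6n^3 + 3n - 2.
The constant term is -2.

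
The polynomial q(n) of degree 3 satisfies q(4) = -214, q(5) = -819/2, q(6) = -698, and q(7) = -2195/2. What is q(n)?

Write q(n) = an^3 + bn^2 + cn + d. Substituting each data point gives a linear system:
  64a + 16b + 4c + d = -214
  125a + 25b + 5c + d = -819/2
  216a + 36b + 6c + d = -698
  343a + 49b + 7c + d = -2195/2
Solving the system yields a = -3, b = -3/2, c = 1, d = -2.
So q(n) = -3n^3 - (3/2)n^2 + n - 2.
Check: q(5) = -819/2. ✓

q(n) = -3n^3 - (3/2)n^2 + n - 2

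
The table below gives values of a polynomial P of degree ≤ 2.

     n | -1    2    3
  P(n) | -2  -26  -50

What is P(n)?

Write P(n) = an^2 + bn + c. Substituting each data point gives a linear system:
  a - b + c = -2
  4a + 2b + c = -26
  9a + 3b + c = -50
Solving the system yields a = -4, b = -4, c = -2.
So P(n) = -4n^2 - 4n - 2.
Check: P(-1) = -2. ✓

P(n) = -4n^2 - 4n - 2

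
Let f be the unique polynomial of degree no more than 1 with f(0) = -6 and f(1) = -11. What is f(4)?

Using the Lagrange interpolation formula with nodes 0, 1:
  L_0(u) = (u - 1) / -1
  L_1(u) = u / 1
Then f(u) = -6·L_0(u) - 11·L_1(u).
Expanding and collecting terms gives f(u) = -5u - 6.
Evaluating at u = 4: f(4) = -26.

-26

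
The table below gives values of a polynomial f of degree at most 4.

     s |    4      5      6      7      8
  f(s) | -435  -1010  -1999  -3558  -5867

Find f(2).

-23

Forward differences of the values at s = 4, 5, 6, 7, 8:
  f  : -435  -1010  -1999  -3558  -5867
  Δ  : -575  -989  -1559  -2309
  Δ^2: -414  -570  -750
  Δ^3: -156  -180
  Δ^4: -24
The fourth differences are constant, confirming degree 4.
Interpolating (Newton forward form) and evaluating at s = 2 gives f(2) = -23.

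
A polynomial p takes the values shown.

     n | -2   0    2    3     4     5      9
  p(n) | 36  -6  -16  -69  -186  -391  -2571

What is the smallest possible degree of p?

3

Divided differences on the nodes -2, 0, 2, 3, 4, 5, 9:
  order 0: 36  -6  -16  -69  -186  -391  -2571
  order 1: -21  -5  -53  -117  -205  -545
  order 2: 4  -16  -32  -44  -68
  order 3: -4  -4  -4  -4
  order 4: 0  0  0
  order 5: 0  0
  order 6: 0
The order-3 divided differences are all -4 (nonzero) and every higher order vanishes, so the data lies on a polynomial of degree exactly 3.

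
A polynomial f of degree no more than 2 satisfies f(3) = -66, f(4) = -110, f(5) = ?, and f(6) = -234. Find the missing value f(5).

On equispaced nodes a degree-2 polynomial has vanishing third forward difference, so
  - f(3) + 3·f(4) - 3·f(5) + f(6) = 0.
Substituting the known values and solving for f(5):
  -3·f(5) = 498
  f(5) = -166.

-166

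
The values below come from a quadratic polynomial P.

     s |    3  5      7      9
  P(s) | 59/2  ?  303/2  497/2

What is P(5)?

157/2

On equispaced nodes a degree-2 polynomial has vanishing third forward difference, so
  - P(3) + 3·P(5) - 3·P(7) + P(9) = 0.
Substituting the known values and solving for P(5):
  3·P(5) = 471/2
  P(5) = 157/2.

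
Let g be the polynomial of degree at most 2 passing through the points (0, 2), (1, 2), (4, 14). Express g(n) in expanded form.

Write g(n) = an^2 + bn + c. Substituting each data point gives a linear system:
  c = 2
  a + b + c = 2
  16a + 4b + c = 14
Solving the system yields a = 1, b = -1, c = 2.
So g(n) = n^2 - n + 2.
Check: g(4) = 14. ✓

g(n) = n^2 - n + 2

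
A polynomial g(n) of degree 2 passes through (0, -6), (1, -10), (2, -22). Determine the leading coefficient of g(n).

-4

Write g(n) = an^2 + bn + c. Substituting each data point gives a linear system:
  c = -6
  a + b + c = -10
  4a + 2b + c = -22
Solving the system yields a = -4, b = 0, c = -6.
So g(n) = -4n^2 - 6.
The leading coefficient is -4.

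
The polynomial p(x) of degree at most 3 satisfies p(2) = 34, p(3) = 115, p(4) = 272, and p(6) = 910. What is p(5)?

529

Using the Lagrange interpolation formula with nodes 2, 3, 4, 6:
  L_0(x) = (x - 3)(x - 4)(x - 6) / -8
  L_1(x) = (x - 2)(x - 4)(x - 6) / 3
  L_2(x) = (x - 2)(x - 3)(x - 6) / -4
  L_3(x) = (x - 2)(x - 3)(x - 4) / 24
Then p(x) = 34·L_0(x) + 115·L_1(x) + 272·L_2(x) + 910·L_3(x).
Expanding and collecting terms gives p(x) = 4x^3 + 2x^2 - 5x + 4.
Evaluating at x = 5: p(5) = 529.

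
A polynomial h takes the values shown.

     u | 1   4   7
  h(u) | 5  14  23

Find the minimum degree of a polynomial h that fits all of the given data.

1

Forward differences of the values at u = 1, 4, 7:
  h  : 5  14  23
  Δ  : 9  9
  Δ^2: 0
The first differences are constant (9) and nonzero, while all higher differences vanish, so the minimal degree is 1.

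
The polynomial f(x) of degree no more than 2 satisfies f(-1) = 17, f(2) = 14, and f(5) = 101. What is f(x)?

f(x) = 5x^2 - 6x + 6

Write f(x) = ax^2 + bx + c. Substituting each data point gives a linear system:
  a - b + c = 17
  4a + 2b + c = 14
  25a + 5b + c = 101
Solving the system yields a = 5, b = -6, c = 6.
So f(x) = 5x² - 6x + 6.
Check: f(-1) = 17. ✓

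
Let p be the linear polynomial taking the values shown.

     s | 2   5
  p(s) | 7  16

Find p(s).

p(s) = 3s + 1

Write p(s) = as + b. Substituting each data point gives a linear system:
  2a + b = 7
  5a + b = 16
Solving the system yields a = 3, b = 1.
So p(s) = 3s + 1.
Check: p(5) = 16. ✓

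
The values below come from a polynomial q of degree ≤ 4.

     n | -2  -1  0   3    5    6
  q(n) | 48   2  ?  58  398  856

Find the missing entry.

The 5 known points determine the degree-4 polynomial uniquely.
Write q(n) = an^4 + bn^3 + cn^2 + dn + e. Substituting each data point gives a linear system:
  16a - 8b + 4c - 2d + e = 48
  a - b + c - d + e = 2
  81a + 27b + 9c + 3d + e = 58
  625a + 125b + 25c + 5d + e = 398
  1296a + 216b + 36c + 6d + e = 856
Solving the system yields a = 1, b = -3, c = 5, d = 5, e = -2.
So q(n) = n^4 - 3n^3 + 5n^2 + 5n - 2.
Then q(0) = -2.

-2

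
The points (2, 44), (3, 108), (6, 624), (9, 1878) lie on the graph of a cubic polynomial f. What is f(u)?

f(u) = 2u^3 + 5u^2 + u + 6

Using the Lagrange interpolation formula with nodes 2, 3, 6, 9:
  L_0(u) = (u - 3)(u - 6)(u - 9) / -28
  L_1(u) = (u - 2)(u - 6)(u - 9) / 18
  L_2(u) = (u - 2)(u - 3)(u - 9) / -36
  L_3(u) = (u - 2)(u - 3)(u - 6) / 126
Then f(u) = 44·L_0(u) + 108·L_1(u) + 624·L_2(u) + 1878·L_3(u).
Expanding and collecting terms gives f(u) = 2u³ + 5u² + u + 6.
Check: f(3) = 108. ✓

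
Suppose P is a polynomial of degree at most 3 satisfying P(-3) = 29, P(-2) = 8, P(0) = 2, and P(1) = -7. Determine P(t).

Using the Lagrange interpolation formula with nodes -3, -2, 0, 1:
  L_0(t) = (t + 2)t(t - 1) / -12
  L_1(t) = (t + 3)t(t - 1) / 6
  L_2(t) = (t + 3)(t + 2)(t - 1) / -6
  L_3(t) = (t + 3)(t + 2)t / 12
Then P(t) = 29·L_0(t) + 8·L_1(t) + 2·L_2(t) - 7·L_3(t).
Expanding and collecting terms gives P(t) = -2t^3 - 4t^2 - 3t + 2.
Check: P(0) = 2. ✓

P(t) = -2t^3 - 4t^2 - 3t + 2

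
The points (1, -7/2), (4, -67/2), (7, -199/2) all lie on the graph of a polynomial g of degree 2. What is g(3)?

-39/2

Forward differences of the values at s = 1, 4, 7:
  g  : -7/2  -67/2  -199/2
  Δ  : -30  -66
  Δ^2: -36
The second differences are constant, confirming degree 2.
Interpolating (Newton forward form) and evaluating at s = 3 gives g(3) = -39/2.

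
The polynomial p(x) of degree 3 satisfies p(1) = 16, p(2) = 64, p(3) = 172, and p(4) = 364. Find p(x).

p(x) = 4x^3 + 6x^2 + 2x + 4

Using the Lagrange interpolation formula with nodes 1, 2, 3, 4:
  L_0(x) = (x - 2)(x - 3)(x - 4) / -6
  L_1(x) = (x - 1)(x - 3)(x - 4) / 2
  L_2(x) = (x - 1)(x - 2)(x - 4) / -2
  L_3(x) = (x - 1)(x - 2)(x - 3) / 6
Then p(x) = 16·L_0(x) + 64·L_1(x) + 172·L_2(x) + 364·L_3(x).
Expanding and collecting terms gives p(x) = 4x^3 + 6x^2 + 2x + 4.
Check: p(1) = 16. ✓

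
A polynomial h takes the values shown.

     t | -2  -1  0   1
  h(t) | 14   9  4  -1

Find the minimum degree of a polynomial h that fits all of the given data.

Forward differences of the values at t = -2, -1, 0, 1:
  h  : 14  9  4  -1
  Δ  : -5  -5  -5
  Δ^2: 0  0
  Δ^3: 0
The first differences are constant (-5) and nonzero, while all higher differences vanish, so the minimal degree is 1.

1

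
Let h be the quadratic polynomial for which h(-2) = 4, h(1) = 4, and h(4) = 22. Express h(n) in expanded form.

h(n) = n^2 + n + 2

Using the Lagrange interpolation formula with nodes -2, 1, 4:
  L_0(n) = (n - 1)(n - 4) / 18
  L_1(n) = (n + 2)(n - 4) / -9
  L_2(n) = (n + 2)(n - 1) / 18
Then h(n) = 4·L_0(n) + 4·L_1(n) + 22·L_2(n).
Expanding and collecting terms gives h(n) = n² + n + 2.
Check: h(1) = 4. ✓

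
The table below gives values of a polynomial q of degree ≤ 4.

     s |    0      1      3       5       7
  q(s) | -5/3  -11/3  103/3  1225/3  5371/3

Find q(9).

Write q(s) = as^4 + bs^3 + cs^2 + ds + e. Substituting each data point gives a linear system:
  e = -5/3
  a + b + c + d + e = -11/3
  81a + 27b + 9c + 3d + e = 103/3
  625a + 125b + 25c + 5d + e = 1225/3
  2401a + 343b + 49c + 7d + e = 5371/3
Solving the system yields a = 1, b = -2, c = 2, d = -3, e = -5/3.
So q(s) = s⁴ - 2s³ + 2s² - 3s - 5/3.
Then q(9) = 15709/3.

15709/3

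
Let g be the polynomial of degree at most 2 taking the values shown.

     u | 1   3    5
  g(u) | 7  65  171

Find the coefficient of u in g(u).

5

Write g(u) = au^2 + bu + c. Substituting each data point gives a linear system:
  a + b + c = 7
  9a + 3b + c = 65
  25a + 5b + c = 171
Solving the system yields a = 6, b = 5, c = -4.
So g(u) = 6u² + 5u - 4.
The coefficient of u is 5.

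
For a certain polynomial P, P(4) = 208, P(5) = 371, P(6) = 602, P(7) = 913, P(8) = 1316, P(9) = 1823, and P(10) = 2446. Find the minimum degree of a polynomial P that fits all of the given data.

3

Forward differences of the values at t = 4, 5, 6, 7, 8, 9, 10:
  P  : 208  371  602  913  1316  1823  2446
  Δ  : 163  231  311  403  507  623
  Δ^2: 68  80  92  104  116
  Δ^3: 12  12  12  12
  Δ^4: 0  0  0
  Δ^5: 0  0
  Δ^6: 0
The third differences are constant (12) and nonzero, while all higher differences vanish, so the minimal degree is 3.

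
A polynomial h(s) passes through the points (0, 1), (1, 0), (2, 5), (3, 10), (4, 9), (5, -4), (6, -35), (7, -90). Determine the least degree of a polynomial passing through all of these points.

Forward differences of the values at s = 0, 1, 2, 3, 4, 5, 6, 7:
  h  : 1  0  5  10  9  -4  -35  -90
  Δ  : -1  5  5  -1  -13  -31  -55
  Δ^2: 6  0  -6  -12  -18  -24
  Δ^3: -6  -6  -6  -6  -6
  Δ^4: 0  0  0  0
  Δ^5: 0  0  0
  Δ^6: 0  0
  Δ^7: 0
The third differences are constant (-6) and nonzero, while all higher differences vanish, so the minimal degree is 3.

3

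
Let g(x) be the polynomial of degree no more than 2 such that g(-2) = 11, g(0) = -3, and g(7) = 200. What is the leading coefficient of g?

Write g(x) = ax^2 + bx + c. Substituting each data point gives a linear system:
  4a - 2b + c = 11
  c = -3
  49a + 7b + c = 200
Solving the system yields a = 4, b = 1, c = -3.
So g(x) = 4x^2 + x - 3.
The leading coefficient is 4.

4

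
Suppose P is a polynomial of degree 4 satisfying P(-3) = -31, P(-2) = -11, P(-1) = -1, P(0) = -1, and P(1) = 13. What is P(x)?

Using the Lagrange interpolation formula with nodes -3, -2, -1, 0, 1:
  L_0(x) = (x + 2)(x + 1)x(x - 1) / 24
  L_1(x) = (x + 3)(x + 1)x(x - 1) / -6
  L_2(x) = (x + 3)(x + 2)x(x - 1) / 4
  L_3(x) = (x + 3)(x + 2)(x + 1)(x - 1) / -6
  L_4(x) = (x + 3)(x + 2)(x + 1)x / 24
Then P(x) = -31·L_0(x) - 11·L_1(x) - 1·L_2(x) - 1·L_3(x) + 13·L_4(x).
Expanding and collecting terms gives P(x) = x^4 + 6x^3 + 6x^2 + x - 1.
Check: P(0) = -1. ✓

P(x) = x^4 + 6x^3 + 6x^2 + x - 1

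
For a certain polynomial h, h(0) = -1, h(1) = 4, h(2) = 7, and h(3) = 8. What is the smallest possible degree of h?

2

Forward differences of the values at x = 0, 1, 2, 3:
  h  : -1  4  7  8
  Δ  : 5  3  1
  Δ^2: -2  -2
  Δ^3: 0
The second differences are constant (-2) and nonzero, while all higher differences vanish, so the minimal degree is 2.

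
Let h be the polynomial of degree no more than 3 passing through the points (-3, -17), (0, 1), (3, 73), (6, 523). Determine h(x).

h(x) = 2x^3 + 3x^2 - 3x + 1

Write h(x) = ax^3 + bx^2 + cx + d. Substituting each data point gives a linear system:
  -27a + 9b - 3c + d = -17
  d = 1
  27a + 9b + 3c + d = 73
  216a + 36b + 6c + d = 523
Solving the system yields a = 2, b = 3, c = -3, d = 1.
So h(x) = 2x^3 + 3x^2 - 3x + 1.
Check: h(6) = 523. ✓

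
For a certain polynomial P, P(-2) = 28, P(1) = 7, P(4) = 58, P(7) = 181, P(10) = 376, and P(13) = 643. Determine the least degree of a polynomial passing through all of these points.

Forward differences of the values at n = -2, 1, 4, 7, 10, 13:
  P  : 28  7  58  181  376  643
  Δ  : -21  51  123  195  267
  Δ^2: 72  72  72  72
  Δ^3: 0  0  0
  Δ^4: 0  0
  Δ^5: 0
The second differences are constant (72) and nonzero, while all higher differences vanish, so the minimal degree is 2.

2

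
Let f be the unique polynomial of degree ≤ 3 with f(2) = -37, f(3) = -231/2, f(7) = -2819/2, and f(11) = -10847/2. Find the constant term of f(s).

-6

Write f(s) = as^3 + bs^2 + cs + d. Substituting each data point gives a linear system:
  8a + 4b + 2c + d = -37
  27a + 9b + 3c + d = -231/2
  343a + 49b + 7c + d = -2819/2
  1331a + 121b + 11c + d = -10847/2
Solving the system yields a = -4, b = -1, c = 5/2, d = -6.
So f(s) = -4s^3 - s^2 + (5/2)s - 6.
The constant term is -6.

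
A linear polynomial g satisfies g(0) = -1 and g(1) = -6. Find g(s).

g(s) = -5s - 1

Using the Lagrange interpolation formula with nodes 0, 1:
  L_0(s) = (s - 1) / -1
  L_1(s) = s / 1
Then g(s) = -1·L_0(s) - 6·L_1(s).
Expanding and collecting terms gives g(s) = -5s - 1.
Check: g(0) = -1. ✓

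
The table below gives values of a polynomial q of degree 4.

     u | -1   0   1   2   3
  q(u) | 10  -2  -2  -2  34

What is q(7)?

Write q(u) = au^4 + bu^3 + cu^2 + du + e. Substituting each data point gives a linear system:
  a - b + c - d + e = 10
  e = -2
  a + b + c + d + e = -2
  16a + 8b + 4c + 2d + e = -2
  81a + 27b + 9c + 3d + e = 34
Solving the system yields a = 2, b = -6, c = 4, d = 0, e = -2.
So q(u) = 2u^4 - 6u^3 + 4u^2 - 2.
Then q(7) = 2938.

2938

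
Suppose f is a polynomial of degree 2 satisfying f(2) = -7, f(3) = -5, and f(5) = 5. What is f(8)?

35

Using the Lagrange interpolation formula with nodes 2, 3, 5:
  L_0(x) = (x - 3)(x - 5) / 3
  L_1(x) = (x - 2)(x - 5) / -2
  L_2(x) = (x - 2)(x - 3) / 6
Then f(x) = -7·L_0(x) - 5·L_1(x) + 5·L_2(x).
Expanding and collecting terms gives f(x) = x² - 3x - 5.
Evaluating at x = 8: f(8) = 35.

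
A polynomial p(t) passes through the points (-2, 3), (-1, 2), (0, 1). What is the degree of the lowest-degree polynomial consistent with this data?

1

Forward differences of the values at t = -2, -1, 0:
  p  : 3  2  1
  Δ  : -1  -1
  Δ^2: 0
The first differences are constant (-1) and nonzero, while all higher differences vanish, so the minimal degree is 1.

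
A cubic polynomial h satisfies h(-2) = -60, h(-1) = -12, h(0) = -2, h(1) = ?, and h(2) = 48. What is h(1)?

6

The 4 known points determine the degree-3 polynomial uniquely.
Write h(x) = ax^3 + bx^2 + cx + d. Substituting each data point gives a linear system:
  -8a + 4b - 2c + d = -60
  -a + b - c + d = -12
  d = -2
  8a + 4b + 2c + d = 48
Solving the system yields a = 6, b = -1, c = 3, d = -2.
So h(x) = 6x³ - x² + 3x - 2.
Then h(1) = 6.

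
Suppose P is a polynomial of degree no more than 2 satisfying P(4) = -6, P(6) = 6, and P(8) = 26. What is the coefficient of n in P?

Write P(n) = an^2 + bn + c. Substituting each data point gives a linear system:
  16a + 4b + c = -6
  36a + 6b + c = 6
  64a + 8b + c = 26
Solving the system yields a = 1, b = -4, c = -6.
So P(n) = n^2 - 4n - 6.
The coefficient of n is -4.

-4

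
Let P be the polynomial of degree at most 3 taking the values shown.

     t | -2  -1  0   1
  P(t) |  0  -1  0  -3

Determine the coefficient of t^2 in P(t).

-2

Write P(t) = at^3 + bt^2 + ct + d. Substituting each data point gives a linear system:
  -8a + 4b - 2c + d = 0
  -a + b - c + d = -1
  d = 0
  a + b + c + d = -3
Solving the system yields a = -1, b = -2, c = 0, d = 0.
So P(t) = -t³ - 2t².
The coefficient of t^2 is -2.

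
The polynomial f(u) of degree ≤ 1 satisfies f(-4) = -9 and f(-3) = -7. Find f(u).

Write f(u) = au + b. Substituting each data point gives a linear system:
  -4a + b = -9
  -3a + b = -7
Solving the system yields a = 2, b = -1.
So f(u) = 2u - 1.
Check: f(-4) = -9. ✓

f(u) = 2u - 1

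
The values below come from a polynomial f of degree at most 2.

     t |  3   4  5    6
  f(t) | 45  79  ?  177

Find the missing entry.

On equispaced nodes a degree-2 polynomial has vanishing third forward difference, so
  - f(3) + 3·f(4) - 3·f(5) + f(6) = 0.
Substituting the known values and solving for f(5):
  -3·f(5) = -369
  f(5) = 123.

123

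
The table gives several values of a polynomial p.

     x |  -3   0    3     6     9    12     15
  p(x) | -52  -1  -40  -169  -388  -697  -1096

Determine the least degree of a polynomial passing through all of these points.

2

Forward differences of the values at x = -3, 0, 3, 6, 9, 12, 15:
  p  : -52  -1  -40  -169  -388  -697  -1096
  Δ  : 51  -39  -129  -219  -309  -399
  Δ^2: -90  -90  -90  -90  -90
  Δ^3: 0  0  0  0
  Δ^4: 0  0  0
  Δ^5: 0  0
  Δ^6: 0
The second differences are constant (-90) and nonzero, while all higher differences vanish, so the minimal degree is 2.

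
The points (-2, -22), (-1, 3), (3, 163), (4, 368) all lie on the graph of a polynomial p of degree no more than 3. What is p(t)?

Write p(t) = at^3 + bt^2 + ct + d. Substituting each data point gives a linear system:
  -8a + 4b - 2c + d = -22
  -a + b - c + d = 3
  27a + 9b + 3c + d = 163
  64a + 16b + 4c + d = 368
Solving the system yields a = 5, b = 3, c = -1, d = 4.
So p(t) = 5t³ + 3t² - t + 4.
Check: p(4) = 368. ✓

p(t) = 5t^3 + 3t^2 - t + 4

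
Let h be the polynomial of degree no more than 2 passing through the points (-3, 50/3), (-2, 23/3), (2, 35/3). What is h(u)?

h(u) = 2u^2 + u + 5/3

Write h(u) = au^2 + bu + c. Substituting each data point gives a linear system:
  9a - 3b + c = 50/3
  4a - 2b + c = 23/3
  4a + 2b + c = 35/3
Solving the system yields a = 2, b = 1, c = 5/3.
So h(u) = 2u² + u + 5/3.
Check: h(-3) = 50/3. ✓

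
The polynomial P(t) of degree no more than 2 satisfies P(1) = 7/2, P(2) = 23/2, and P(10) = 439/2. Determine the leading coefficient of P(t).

2

Write P(t) = at^2 + bt + c. Substituting each data point gives a linear system:
  a + b + c = 7/2
  4a + 2b + c = 23/2
  100a + 10b + c = 439/2
Solving the system yields a = 2, b = 2, c = -1/2.
So P(t) = 2t² + 2t - 1/2.
The leading coefficient is 2.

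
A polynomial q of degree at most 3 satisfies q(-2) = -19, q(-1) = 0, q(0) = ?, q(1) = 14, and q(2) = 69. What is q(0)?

1

On equispaced nodes a degree-3 polynomial has vanishing fourth forward difference, so
  q(-2) - 4·q(-1) + 6·q(0) - 4·q(1) + q(2) = 0.
Substituting the known values and solving for q(0):
  6·q(0) = 6
  q(0) = 1.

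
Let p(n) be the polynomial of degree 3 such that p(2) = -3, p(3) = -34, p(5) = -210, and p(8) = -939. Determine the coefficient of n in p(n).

2

Write p(n) = an^3 + bn^2 + cn + d. Substituting each data point gives a linear system:
  8a + 4b + 2c + d = -3
  27a + 9b + 3c + d = -34
  125a + 25b + 5c + d = -210
  512a + 64b + 8c + d = -939
Solving the system yields a = -2, b = 1, c = 2, d = 5.
So p(n) = -2n^3 + n^2 + 2n + 5.
The coefficient of n is 2.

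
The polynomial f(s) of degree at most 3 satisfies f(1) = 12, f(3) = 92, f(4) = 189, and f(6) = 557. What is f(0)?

5

Using the Lagrange interpolation formula with nodes 1, 3, 4, 6:
  L_0(s) = (s - 3)(s - 4)(s - 6) / -30
  L_1(s) = (s - 1)(s - 4)(s - 6) / 6
  L_2(s) = (s - 1)(s - 3)(s - 6) / -6
  L_3(s) = (s - 1)(s - 3)(s - 4) / 30
Then f(s) = 12·L_0(s) + 92·L_1(s) + 189·L_2(s) + 557·L_3(s).
Expanding and collecting terms gives f(s) = 2s^3 + 3s^2 + 2s + 5.
Evaluating at s = 0: f(0) = 5.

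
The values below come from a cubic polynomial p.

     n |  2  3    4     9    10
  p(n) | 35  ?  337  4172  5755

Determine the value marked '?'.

134

The 4 known points determine the degree-3 polynomial uniquely.
Write p(n) = an^3 + bn^2 + cn + d. Substituting each data point gives a linear system:
  8a + 4b + 2c + d = 35
  64a + 16b + 4c + d = 337
  729a + 81b + 9c + d = 4172
  1000a + 100b + 10c + d = 5755
Solving the system yields a = 6, b = -2, c = -5, d = 5.
So p(n) = 6n³ - 2n² - 5n + 5.
Then p(3) = 134.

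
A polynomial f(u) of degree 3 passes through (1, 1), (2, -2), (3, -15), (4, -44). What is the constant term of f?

0

Write f(u) = au^3 + bu^2 + cu + d. Substituting each data point gives a linear system:
  a + b + c + d = 1
  8a + 4b + 2c + d = -2
  27a + 9b + 3c + d = -15
  64a + 16b + 4c + d = -44
Solving the system yields a = -1, b = 1, c = 1, d = 0.
So f(u) = -u³ + u² + u.
The constant term is 0.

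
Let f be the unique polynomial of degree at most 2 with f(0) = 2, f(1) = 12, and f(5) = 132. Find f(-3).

Write f(x) = ax^2 + bx + c. Substituting each data point gives a linear system:
  c = 2
  a + b + c = 12
  25a + 5b + c = 132
Solving the system yields a = 4, b = 6, c = 2.
So f(x) = 4x^2 + 6x + 2.
Then f(-3) = 20.

20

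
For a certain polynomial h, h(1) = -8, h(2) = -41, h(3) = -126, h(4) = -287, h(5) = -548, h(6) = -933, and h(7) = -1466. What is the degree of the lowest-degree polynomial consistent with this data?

3

Forward differences of the values at t = 1, 2, 3, 4, 5, 6, 7:
  h  : -8  -41  -126  -287  -548  -933  -1466
  Δ  : -33  -85  -161  -261  -385  -533
  Δ^2: -52  -76  -100  -124  -148
  Δ^3: -24  -24  -24  -24
  Δ^4: 0  0  0
  Δ^5: 0  0
  Δ^6: 0
The third differences are constant (-24) and nonzero, while all higher differences vanish, so the minimal degree is 3.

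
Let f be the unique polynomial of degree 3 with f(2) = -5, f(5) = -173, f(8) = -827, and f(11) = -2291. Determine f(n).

f(n) = -2n^3 + 3n^2 + n - 3

Using the Lagrange interpolation formula with nodes 2, 5, 8, 11:
  L_0(n) = (n - 5)(n - 8)(n - 11) / -162
  L_1(n) = (n - 2)(n - 8)(n - 11) / 54
  L_2(n) = (n - 2)(n - 5)(n - 11) / -54
  L_3(n) = (n - 2)(n - 5)(n - 8) / 162
Then f(n) = -5·L_0(n) - 173·L_1(n) - 827·L_2(n) - 2291·L_3(n).
Expanding and collecting terms gives f(n) = -2n³ + 3n² + n - 3.
Check: f(11) = -2291. ✓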